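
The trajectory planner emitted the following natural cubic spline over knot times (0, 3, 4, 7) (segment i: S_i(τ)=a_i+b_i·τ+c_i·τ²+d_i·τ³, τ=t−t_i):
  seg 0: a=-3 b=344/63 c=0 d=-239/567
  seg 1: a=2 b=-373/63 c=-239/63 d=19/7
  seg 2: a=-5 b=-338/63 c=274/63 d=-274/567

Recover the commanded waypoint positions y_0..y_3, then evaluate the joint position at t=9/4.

y_0 = S_0(0) = a_0 = -3
y_1 = S_1(0) = a_1 = 2
y_2 = S_2(0) = a_2 = -5
y_3 = S_2(3) = 5
t_q=9/4 is in segment 0 (τ=9/4); S_0(τ)=287/64

y_0=-3 y_1=2 y_2=-5 y_3=5
S(9/4) = 287/64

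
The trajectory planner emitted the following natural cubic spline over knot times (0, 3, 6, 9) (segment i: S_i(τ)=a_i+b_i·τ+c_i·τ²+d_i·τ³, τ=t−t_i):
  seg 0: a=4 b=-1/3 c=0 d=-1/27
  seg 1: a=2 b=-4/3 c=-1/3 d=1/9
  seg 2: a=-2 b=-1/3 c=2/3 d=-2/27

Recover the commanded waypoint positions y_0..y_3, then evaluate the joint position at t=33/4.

y_0 = S_0(0) = a_0 = 4
y_1 = S_1(0) = a_1 = 2
y_2 = S_2(0) = a_2 = -2
y_3 = S_2(3) = 1
t_q=33/4 is in segment 2 (τ=9/4); S_2(τ)=-7/32

y_0=4 y_1=2 y_2=-2 y_3=1
S(33/4) = -7/32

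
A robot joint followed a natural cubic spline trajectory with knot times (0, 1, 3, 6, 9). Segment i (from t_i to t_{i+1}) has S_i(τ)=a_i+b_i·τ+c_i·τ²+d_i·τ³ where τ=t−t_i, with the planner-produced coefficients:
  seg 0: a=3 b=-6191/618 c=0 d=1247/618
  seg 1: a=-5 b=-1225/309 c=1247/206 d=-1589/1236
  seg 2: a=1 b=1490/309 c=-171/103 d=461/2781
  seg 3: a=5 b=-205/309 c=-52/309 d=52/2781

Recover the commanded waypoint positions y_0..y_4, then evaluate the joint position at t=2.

y_0 = S_0(0) = a_0 = 3
y_1 = S_1(0) = a_1 = -5
y_2 = S_2(0) = a_2 = 1
y_3 = S_3(0) = a_3 = 5
y_4 = S_3(3) = 2
t_q=2 is in segment 1 (τ=1); S_1(τ)=-1729/412

y_0=3 y_1=-5 y_2=1 y_3=5 y_4=2
S(2) = -1729/412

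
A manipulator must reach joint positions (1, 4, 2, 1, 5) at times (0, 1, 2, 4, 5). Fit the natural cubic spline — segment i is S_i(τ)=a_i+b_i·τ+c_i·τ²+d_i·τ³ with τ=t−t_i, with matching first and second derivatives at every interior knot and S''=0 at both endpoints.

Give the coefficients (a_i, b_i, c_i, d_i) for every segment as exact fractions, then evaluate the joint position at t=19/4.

  seg 0: a=1 b=263/61 c=0 d=-80/61
  seg 1: a=4 b=23/61 c=-240/61 d=95/61
  seg 2: a=2 b=-172/61 c=45/61 d=103/488
  seg 3: a=1 b=325/122 c=489/244 d=-163/244
S(19/4) = 60019/15616

Δ: Δ0=3, Δ1=-2, Δ2=-1/2, Δ3=4
row 1: diag=4, rhs=-30; c'=1/4, d'=-15/2
row 2: denom=6−1·1/4=23/4; d'=(9−1·-15/2)/(23/4)=66/23
row 3: denom=6−2·8/23=122/23; d'=(27−2·66/23)/(122/23)=489/122
back: M3=489/122
back: M2=66/23−8/23·489/122=90/61
back: M1=-15/2−1/4·90/61=-480/61
M: M0=0, M1=-480/61, M2=90/61, M3=489/122, M4=0
seg 0: a=1, c=M0/2=0, d=(M1−M0)/(6·1)=-80/61, b=Δ0−h0·(2M0+M1)/6=263/61
seg 1: a=4, c=M1/2=-240/61, d=(M2−M1)/(6·1)=95/61, b=Δ1−h1·(2M1+M2)/6=23/61
seg 2: a=2, c=M2/2=45/61, d=(M3−M2)/(6·2)=103/488, b=Δ2−h2·(2M2+M3)/6=-172/61
seg 3: a=1, c=M3/2=489/244, d=(M4−M3)/(6·1)=-163/244, b=Δ3−h3·(2M3+M4)/6=325/122
t_q=19/4 → seg 3, τ=3/4; S=1+325/122·τ+489/244·τ²+-163/244·τ³=60019/15616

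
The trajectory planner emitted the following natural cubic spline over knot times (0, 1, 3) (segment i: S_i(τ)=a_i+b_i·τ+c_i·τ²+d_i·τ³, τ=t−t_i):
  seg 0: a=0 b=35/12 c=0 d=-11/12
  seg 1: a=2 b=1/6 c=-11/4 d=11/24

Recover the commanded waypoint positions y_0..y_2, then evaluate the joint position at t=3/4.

y_0 = S_0(0) = a_0 = 0
y_1 = S_1(0) = a_1 = 2
y_2 = S_1(2) = -5
t_q=3/4 is in segment 0 (τ=3/4); S_0(τ)=461/256

y_0=0 y_1=2 y_2=-5
S(3/4) = 461/256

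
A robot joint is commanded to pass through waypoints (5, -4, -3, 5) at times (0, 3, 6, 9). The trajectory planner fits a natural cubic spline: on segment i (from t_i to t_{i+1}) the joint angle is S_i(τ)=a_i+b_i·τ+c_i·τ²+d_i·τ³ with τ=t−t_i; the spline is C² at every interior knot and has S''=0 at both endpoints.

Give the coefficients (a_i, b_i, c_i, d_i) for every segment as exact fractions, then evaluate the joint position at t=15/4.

Δ: Δ0=-3, Δ1=1/3, Δ2=8/3
row 1: diag=12, rhs=20; c'=1/4, d'=5/3
row 2: denom=12−3·1/4=45/4; d'=(14−3·5/3)/(45/4)=4/5
back: M2=4/5
back: M1=5/3−1/4·4/5=22/15
M: M0=0, M1=22/15, M2=4/5, M3=0
seg 0: a=5, c=M0/2=0, d=(M1−M0)/(6·3)=11/135, b=Δ0−h0·(2M0+M1)/6=-56/15
seg 1: a=-4, c=M1/2=11/15, d=(M2−M1)/(6·3)=-1/27, b=Δ1−h1·(2M1+M2)/6=-23/15
seg 2: a=-3, c=M2/2=2/5, d=(M3−M2)/(6·3)=-2/45, b=Δ2−h2·(2M2+M3)/6=28/15
t_q=15/4 → seg 1, τ=3/4; S=-4+-23/15·τ+11/15·τ²+-1/27·τ³=-1521/320

  seg 0: a=5 b=-56/15 c=0 d=11/135
  seg 1: a=-4 b=-23/15 c=11/15 d=-1/27
  seg 2: a=-3 b=28/15 c=2/5 d=-2/45
S(15/4) = -1521/320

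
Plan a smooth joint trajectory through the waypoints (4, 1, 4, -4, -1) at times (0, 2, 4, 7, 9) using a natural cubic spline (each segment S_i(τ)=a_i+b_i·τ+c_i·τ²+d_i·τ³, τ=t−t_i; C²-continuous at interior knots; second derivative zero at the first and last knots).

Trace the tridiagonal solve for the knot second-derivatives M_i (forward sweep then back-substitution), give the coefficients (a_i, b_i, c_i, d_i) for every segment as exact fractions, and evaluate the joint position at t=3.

Δ: Δ0=-3/2, Δ1=3/2, Δ2=-8/3, Δ3=3/2
row 1: diag=8, rhs=18; c'=1/4, d'=9/4
row 2: denom=10−2·1/4=19/2; d'=(-25−2·9/4)/(19/2)=-59/19
row 3: denom=10−3·6/19=172/19; d'=(25−3·-59/19)/(172/19)=163/43
back: M3=163/43
back: M2=-59/19−6/19·163/43=-185/43
back: M1=9/4−1/4·-185/43=143/43
M: M0=0, M1=143/43, M2=-185/43, M3=163/43, M4=0
seg 0: a=4, c=M0/2=0, d=(M1−M0)/(6·2)=143/516, b=Δ0−h0·(2M0+M1)/6=-673/258
seg 1: a=1, c=M1/2=143/86, d=(M2−M1)/(6·2)=-82/129, b=Δ1−h1·(2M1+M2)/6=185/258
seg 2: a=4, c=M2/2=-185/86, d=(M3−M2)/(6·3)=58/129, b=Δ2−h2·(2M2+M3)/6=-67/258
seg 3: a=-4, c=M3/2=163/86, d=(M4−M3)/(6·2)=-163/516, b=Δ3−h3·(2M3+M4)/6=-265/258
t_q=3 → seg 1, τ=1; S=1+185/258·τ+143/86·τ²+-82/129·τ³=118/43

  seg 0: a=4 b=-673/258 c=0 d=143/516
  seg 1: a=1 b=185/258 c=143/86 d=-82/129
  seg 2: a=4 b=-67/258 c=-185/86 d=58/129
  seg 3: a=-4 b=-265/258 c=163/86 d=-163/516
S(3) = 118/43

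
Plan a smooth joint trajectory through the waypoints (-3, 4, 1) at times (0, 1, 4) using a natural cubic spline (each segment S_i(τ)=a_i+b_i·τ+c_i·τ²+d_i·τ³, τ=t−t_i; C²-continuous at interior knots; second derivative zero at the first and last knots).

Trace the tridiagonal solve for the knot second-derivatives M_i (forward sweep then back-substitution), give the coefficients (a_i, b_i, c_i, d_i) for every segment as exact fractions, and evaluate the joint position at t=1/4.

  seg 0: a=-3 b=8 c=0 d=-1
  seg 1: a=4 b=5 c=-3 d=1/3
S(1/4) = -65/64

Δ: Δ0=7, Δ1=-1
row 1: diag=8, rhs=-48; c'=3/8, d'=-6
back: M1=-6
M: M0=0, M1=-6, M2=0
seg 0: a=-3, c=M0/2=0, d=(M1−M0)/(6·1)=-1, b=Δ0−h0·(2M0+M1)/6=8
seg 1: a=4, c=M1/2=-3, d=(M2−M1)/(6·3)=1/3, b=Δ1−h1·(2M1+M2)/6=5
t_q=1/4 → seg 0, τ=1/4; S=-3+8·τ+0·τ²+-1·τ³=-65/64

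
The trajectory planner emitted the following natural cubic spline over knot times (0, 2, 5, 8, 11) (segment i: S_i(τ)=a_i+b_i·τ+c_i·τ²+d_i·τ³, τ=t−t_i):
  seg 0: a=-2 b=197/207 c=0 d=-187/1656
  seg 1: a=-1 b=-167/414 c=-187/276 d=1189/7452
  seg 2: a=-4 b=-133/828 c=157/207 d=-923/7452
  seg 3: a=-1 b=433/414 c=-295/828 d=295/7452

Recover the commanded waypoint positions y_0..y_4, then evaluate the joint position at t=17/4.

y_0=-2 y_1=-1 y_2=-4 y_3=-1 y_4=0
S(17/4) = -20727/5888

y_0 = S_0(0) = a_0 = -2
y_1 = S_1(0) = a_1 = -1
y_2 = S_2(0) = a_2 = -4
y_3 = S_3(0) = a_3 = -1
y_4 = S_3(3) = 0
t_q=17/4 is in segment 1 (τ=9/4); S_1(τ)=-20727/5888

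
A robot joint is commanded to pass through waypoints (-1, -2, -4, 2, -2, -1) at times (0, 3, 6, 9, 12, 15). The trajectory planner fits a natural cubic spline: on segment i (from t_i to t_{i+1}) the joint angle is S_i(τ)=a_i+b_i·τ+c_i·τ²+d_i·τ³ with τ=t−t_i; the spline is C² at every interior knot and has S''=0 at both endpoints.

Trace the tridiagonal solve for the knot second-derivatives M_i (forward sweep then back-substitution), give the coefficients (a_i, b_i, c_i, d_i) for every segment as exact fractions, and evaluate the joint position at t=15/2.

Δ: Δ0=-1/3, Δ1=-2/3, Δ2=2, Δ3=-4/3, Δ4=1/3
row 1: diag=12, rhs=-2; c'=1/4, d'=-1/6
row 2: denom=12−3·1/4=45/4; d'=(16−3·-1/6)/(45/4)=22/15
row 3: denom=12−3·4/15=56/5; d'=(-20−3·22/15)/(56/5)=-61/28
row 4: denom=12−3·15/56=627/56; d'=(10−3·-61/28)/(627/56)=926/627
back: M4=926/627
back: M3=-61/28−15/56·926/627=-538/209
back: M2=22/15−4/15·-538/209=450/209
back: M1=-1/6−1/4·450/209=-442/627
M: M0=0, M1=-442/627, M2=450/209, M3=-538/209, M4=926/627, M5=0
seg 0: a=-1, c=M0/2=0, d=(M1−M0)/(6·3)=-221/5643, b=Δ0−h0·(2M0+M1)/6=4/209
seg 1: a=-2, c=M1/2=-221/627, d=(M2−M1)/(6·3)=896/5643, b=Δ1−h1·(2M1+M2)/6=-217/209
seg 2: a=-4, c=M2/2=225/209, d=(M3−M2)/(6·3)=-26/99, b=Δ2−h2·(2M2+M3)/6=237/209
seg 3: a=2, c=M3/2=-269/209, d=(M4−M3)/(6·3)=1270/5643, b=Δ3−h3·(2M3+M4)/6=105/209
seg 4: a=-2, c=M4/2=463/627, d=(M5−M4)/(6·3)=-463/5643, b=Δ4−h4·(2M4+M5)/6=-239/209
t_q=15/2 → seg 2, τ=3/2; S=-4+237/209·τ+225/209·τ²+-26/99·τ³=-29/38

  seg 0: a=-1 b=4/209 c=0 d=-221/5643
  seg 1: a=-2 b=-217/209 c=-221/627 d=896/5643
  seg 2: a=-4 b=237/209 c=225/209 d=-26/99
  seg 3: a=2 b=105/209 c=-269/209 d=1270/5643
  seg 4: a=-2 b=-239/209 c=463/627 d=-463/5643
S(15/2) = -29/38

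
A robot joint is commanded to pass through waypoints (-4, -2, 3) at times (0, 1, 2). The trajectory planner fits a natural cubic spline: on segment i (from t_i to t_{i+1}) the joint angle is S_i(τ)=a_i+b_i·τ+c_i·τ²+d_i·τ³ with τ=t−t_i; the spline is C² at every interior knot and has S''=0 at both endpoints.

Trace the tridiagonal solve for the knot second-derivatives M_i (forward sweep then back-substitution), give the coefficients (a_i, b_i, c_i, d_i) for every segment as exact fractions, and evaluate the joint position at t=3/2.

Δ: Δ0=2, Δ1=5
row 1: diag=4, rhs=18; c'=1/4, d'=9/2
back: M1=9/2
M: M0=0, M1=9/2, M2=0
seg 0: a=-4, c=M0/2=0, d=(M1−M0)/(6·1)=3/4, b=Δ0−h0·(2M0+M1)/6=5/4
seg 1: a=-2, c=M1/2=9/4, d=(M2−M1)/(6·1)=-3/4, b=Δ1−h1·(2M1+M2)/6=7/2
t_q=3/2 → seg 1, τ=1/2; S=-2+7/2·τ+9/4·τ²+-3/4·τ³=7/32

  seg 0: a=-4 b=5/4 c=0 d=3/4
  seg 1: a=-2 b=7/2 c=9/4 d=-3/4
S(3/2) = 7/32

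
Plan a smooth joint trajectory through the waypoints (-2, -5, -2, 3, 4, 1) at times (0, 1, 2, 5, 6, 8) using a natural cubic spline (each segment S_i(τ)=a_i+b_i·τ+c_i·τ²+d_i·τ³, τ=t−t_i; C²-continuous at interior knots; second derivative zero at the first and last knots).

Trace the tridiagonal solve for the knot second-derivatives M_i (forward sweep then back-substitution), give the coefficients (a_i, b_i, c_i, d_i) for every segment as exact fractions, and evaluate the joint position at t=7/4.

Δ: Δ0=-3, Δ1=3, Δ2=5/3, Δ3=1, Δ4=-3/2
row 1: diag=4, rhs=36; c'=1/4, d'=9
row 2: denom=8−1·1/4=31/4; d'=(-8−1·9)/(31/4)=-68/31
row 3: denom=8−3·12/31=212/31; d'=(-4−3·-68/31)/(212/31)=20/53
row 4: denom=6−1·31/212=1241/212; d'=(-15−1·20/53)/(1241/212)=-3260/1241
back: M4=-3260/1241
back: M3=20/53−31/212·-3260/1241=945/1241
back: M2=-68/31−12/31·945/1241=-3088/1241
back: M1=9−1/4·-3088/1241=11941/1241
M: M0=0, M1=11941/1241, M2=-3088/1241, M3=945/1241, M4=-3260/1241, M5=0
seg 0: a=-2, c=M0/2=0, d=(M1−M0)/(6·1)=11941/7446, b=Δ0−h0·(2M0+M1)/6=-34279/7446
seg 1: a=-5, c=M1/2=11941/2482, d=(M2−M1)/(6·1)=-15029/7446, b=Δ1−h1·(2M1+M2)/6=772/3723
seg 2: a=-2, c=M2/2=-1544/1241, d=(M3−M2)/(6·3)=4033/22338, b=Δ2−h2·(2M2+M3)/6=28103/7446
seg 3: a=3, c=M3/2=945/2482, d=(M4−M3)/(6·1)=-4205/7446, b=Δ3−h3·(2M3+M4)/6=4408/3723
seg 4: a=4, c=M4/2=-1630/1241, d=(M5−M4)/(6·2)=815/3723, b=Δ4−h4·(2M4+M5)/6=1871/7446
t_q=7/4 → seg 1, τ=3/4; S=-5+772/3723·τ+11941/2482·τ²+-15029/7446·τ³=-474921/158848

  seg 0: a=-2 b=-34279/7446 c=0 d=11941/7446
  seg 1: a=-5 b=772/3723 c=11941/2482 d=-15029/7446
  seg 2: a=-2 b=28103/7446 c=-1544/1241 d=4033/22338
  seg 3: a=3 b=4408/3723 c=945/2482 d=-4205/7446
  seg 4: a=4 b=1871/7446 c=-1630/1241 d=815/3723
S(7/4) = -474921/158848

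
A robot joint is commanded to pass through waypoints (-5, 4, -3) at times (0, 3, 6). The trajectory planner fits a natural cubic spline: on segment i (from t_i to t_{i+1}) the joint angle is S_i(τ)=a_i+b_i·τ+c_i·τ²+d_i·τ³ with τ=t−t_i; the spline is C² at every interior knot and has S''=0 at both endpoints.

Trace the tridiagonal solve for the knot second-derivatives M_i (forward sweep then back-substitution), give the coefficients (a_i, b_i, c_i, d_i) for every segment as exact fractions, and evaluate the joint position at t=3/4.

Δ: Δ0=3, Δ1=-7/3
row 1: diag=12, rhs=-32; c'=1/4, d'=-8/3
back: M1=-8/3
M: M0=0, M1=-8/3, M2=0
seg 0: a=-5, c=M0/2=0, d=(M1−M0)/(6·3)=-4/27, b=Δ0−h0·(2M0+M1)/6=13/3
seg 1: a=4, c=M1/2=-4/3, d=(M2−M1)/(6·3)=4/27, b=Δ1−h1·(2M1+M2)/6=1/3
t_q=3/4 → seg 0, τ=3/4; S=-5+13/3·τ+0·τ²+-4/27·τ³=-29/16

  seg 0: a=-5 b=13/3 c=0 d=-4/27
  seg 1: a=4 b=1/3 c=-4/3 d=4/27
S(3/4) = -29/16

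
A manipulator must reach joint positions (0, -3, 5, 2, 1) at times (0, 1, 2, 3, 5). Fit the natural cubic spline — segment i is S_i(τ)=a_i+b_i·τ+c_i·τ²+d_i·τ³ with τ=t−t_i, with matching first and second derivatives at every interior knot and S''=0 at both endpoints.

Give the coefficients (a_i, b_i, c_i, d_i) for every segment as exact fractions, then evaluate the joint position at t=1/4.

  seg 0: a=0 b=-1159/172 c=0 d=643/172
  seg 1: a=-3 b=385/86 c=1929/172 d=-1323/172
  seg 2: a=5 b=659/172 c=-510/43 d=865/172
  seg 3: a=2 b=-413/86 c=555/172 d=-185/344
S(1/4) = -17901/11008

Δ: Δ0=-3, Δ1=8, Δ2=-3, Δ3=-1/2
row 1: diag=4, rhs=66; c'=1/4, d'=33/2
row 2: denom=4−1·1/4=15/4; d'=(-66−1·33/2)/(15/4)=-22
row 3: denom=6−1·4/15=86/15; d'=(15−1·-22)/(86/15)=555/86
back: M3=555/86
back: M2=-22−4/15·555/86=-1020/43
back: M1=33/2−1/4·-1020/43=1929/86
M: M0=0, M1=1929/86, M2=-1020/43, M3=555/86, M4=0
seg 0: a=0, c=M0/2=0, d=(M1−M0)/(6·1)=643/172, b=Δ0−h0·(2M0+M1)/6=-1159/172
seg 1: a=-3, c=M1/2=1929/172, d=(M2−M1)/(6·1)=-1323/172, b=Δ1−h1·(2M1+M2)/6=385/86
seg 2: a=5, c=M2/2=-510/43, d=(M3−M2)/(6·1)=865/172, b=Δ2−h2·(2M2+M3)/6=659/172
seg 3: a=2, c=M3/2=555/172, d=(M4−M3)/(6·2)=-185/344, b=Δ3−h3·(2M3+M4)/6=-413/86
t_q=1/4 → seg 0, τ=1/4; S=0+-1159/172·τ+0·τ²+643/172·τ³=-17901/11008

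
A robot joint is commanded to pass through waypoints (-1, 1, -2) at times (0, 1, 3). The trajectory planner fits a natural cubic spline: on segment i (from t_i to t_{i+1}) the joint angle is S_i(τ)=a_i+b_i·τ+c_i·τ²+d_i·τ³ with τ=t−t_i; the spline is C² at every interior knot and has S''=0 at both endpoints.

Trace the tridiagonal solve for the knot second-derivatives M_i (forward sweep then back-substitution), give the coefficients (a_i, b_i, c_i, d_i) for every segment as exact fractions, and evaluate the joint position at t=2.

  seg 0: a=-1 b=31/12 c=0 d=-7/12
  seg 1: a=1 b=5/6 c=-7/4 d=7/24
S(2) = 3/8

Δ: Δ0=2, Δ1=-3/2
row 1: diag=6, rhs=-21; c'=1/3, d'=-7/2
back: M1=-7/2
M: M0=0, M1=-7/2, M2=0
seg 0: a=-1, c=M0/2=0, d=(M1−M0)/(6·1)=-7/12, b=Δ0−h0·(2M0+M1)/6=31/12
seg 1: a=1, c=M1/2=-7/4, d=(M2−M1)/(6·2)=7/24, b=Δ1−h1·(2M1+M2)/6=5/6
t_q=2 → seg 1, τ=1; S=1+5/6·τ+-7/4·τ²+7/24·τ³=3/8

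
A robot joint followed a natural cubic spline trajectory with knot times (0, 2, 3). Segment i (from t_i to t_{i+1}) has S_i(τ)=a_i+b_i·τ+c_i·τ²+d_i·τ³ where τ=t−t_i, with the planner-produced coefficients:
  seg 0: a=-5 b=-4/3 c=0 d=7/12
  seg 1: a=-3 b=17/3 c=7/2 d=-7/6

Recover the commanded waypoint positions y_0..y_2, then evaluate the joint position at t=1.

y_0 = S_0(0) = a_0 = -5
y_1 = S_1(0) = a_1 = -3
y_2 = S_1(1) = 5
t_q=1 is in segment 0 (τ=1); S_0(τ)=-23/4

y_0=-5 y_1=-3 y_2=5
S(1) = -23/4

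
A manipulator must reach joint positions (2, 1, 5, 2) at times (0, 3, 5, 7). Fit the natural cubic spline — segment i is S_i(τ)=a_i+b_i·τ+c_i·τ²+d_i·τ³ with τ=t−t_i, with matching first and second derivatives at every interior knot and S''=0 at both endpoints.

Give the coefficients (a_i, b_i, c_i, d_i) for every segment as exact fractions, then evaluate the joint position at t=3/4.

Δ: Δ0=-1/3, Δ1=2, Δ2=-3/2
row 1: diag=10, rhs=14; c'=1/5, d'=7/5
row 2: denom=8−2·1/5=38/5; d'=(-21−2·7/5)/(38/5)=-119/38
back: M2=-119/38
back: M1=7/5−1/5·-119/38=77/38
M: M0=0, M1=77/38, M2=-119/38, M3=0
seg 0: a=2, c=M0/2=0, d=(M1−M0)/(6·3)=77/684, b=Δ0−h0·(2M0+M1)/6=-307/228
seg 1: a=1, c=M1/2=77/76, d=(M2−M1)/(6·2)=-49/114, b=Δ1−h1·(2M1+M2)/6=193/114
seg 2: a=5, c=M2/2=-119/76, d=(M3−M2)/(6·2)=119/456, b=Δ2−h2·(2M2+M3)/6=67/114
t_q=3/4 → seg 0, τ=3/4; S=2+-307/228·τ+0·τ²+77/684·τ³=5047/4864

  seg 0: a=2 b=-307/228 c=0 d=77/684
  seg 1: a=1 b=193/114 c=77/76 d=-49/114
  seg 2: a=5 b=67/114 c=-119/76 d=119/456
S(3/4) = 5047/4864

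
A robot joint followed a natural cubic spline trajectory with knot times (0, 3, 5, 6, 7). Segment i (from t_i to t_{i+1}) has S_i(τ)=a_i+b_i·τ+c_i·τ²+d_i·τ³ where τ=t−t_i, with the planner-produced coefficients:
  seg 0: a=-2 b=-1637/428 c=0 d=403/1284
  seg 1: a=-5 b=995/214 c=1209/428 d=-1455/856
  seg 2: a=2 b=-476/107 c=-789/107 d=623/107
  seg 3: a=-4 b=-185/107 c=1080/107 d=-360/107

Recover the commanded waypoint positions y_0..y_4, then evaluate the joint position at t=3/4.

y_0 = S_0(0) = a_0 = -2
y_1 = S_1(0) = a_1 = -5
y_2 = S_2(0) = a_2 = 2
y_3 = S_3(0) = a_3 = -4
y_4 = S_3(1) = 1
t_q=3/4 is in segment 0 (τ=3/4); S_0(τ)=-129733/27392

y_0=-2 y_1=-5 y_2=2 y_3=-4 y_4=1
S(3/4) = -129733/27392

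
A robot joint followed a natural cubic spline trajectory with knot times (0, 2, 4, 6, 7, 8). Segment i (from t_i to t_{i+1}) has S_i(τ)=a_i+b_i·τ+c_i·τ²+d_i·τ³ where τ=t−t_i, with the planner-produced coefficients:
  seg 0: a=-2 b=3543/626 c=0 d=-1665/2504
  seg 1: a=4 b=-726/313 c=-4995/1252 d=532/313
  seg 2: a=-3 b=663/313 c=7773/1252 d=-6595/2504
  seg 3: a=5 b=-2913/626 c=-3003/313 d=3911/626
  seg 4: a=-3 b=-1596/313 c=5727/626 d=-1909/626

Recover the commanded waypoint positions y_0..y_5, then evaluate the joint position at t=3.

y_0 = S_0(0) = a_0 = -2
y_1 = S_1(0) = a_1 = 4
y_2 = S_2(0) = a_2 = -3
y_3 = S_3(0) = a_3 = 5
y_4 = S_4(0) = a_4 = -3
y_5 = S_4(1) = -2
t_q=3 is in segment 1 (τ=1); S_1(τ)=-763/1252

y_0=-2 y_1=4 y_2=-3 y_3=5 y_4=-3 y_5=-2
S(3) = -763/1252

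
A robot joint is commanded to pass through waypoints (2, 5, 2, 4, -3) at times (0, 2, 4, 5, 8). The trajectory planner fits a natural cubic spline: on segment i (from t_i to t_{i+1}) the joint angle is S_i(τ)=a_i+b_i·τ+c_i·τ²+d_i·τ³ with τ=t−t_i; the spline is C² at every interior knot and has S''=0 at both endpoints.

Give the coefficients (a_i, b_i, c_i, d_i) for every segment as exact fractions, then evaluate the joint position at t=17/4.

  seg 0: a=2 b=1391/516 c=0 d=-617/2064
  seg 1: a=5 b=-115/129 c=-617/344 d=1537/2064
  seg 2: a=2 b=449/516 c=115/43 d=-797/516
  seg 3: a=4 b=409/258 c=-337/172 d=337/1548
S(17/4) = 25985/11008

Δ: Δ0=3/2, Δ1=-3/2, Δ2=2, Δ3=-7/3
row 1: diag=8, rhs=-18; c'=1/4, d'=-9/4
row 2: denom=6−2·1/4=11/2; d'=(21−2·-9/4)/(11/2)=51/11
row 3: denom=8−1·2/11=86/11; d'=(-26−1·51/11)/(86/11)=-337/86
back: M3=-337/86
back: M2=51/11−2/11·-337/86=230/43
back: M1=-9/4−1/4·230/43=-617/172
M: M0=0, M1=-617/172, M2=230/43, M3=-337/86, M4=0
seg 0: a=2, c=M0/2=0, d=(M1−M0)/(6·2)=-617/2064, b=Δ0−h0·(2M0+M1)/6=1391/516
seg 1: a=5, c=M1/2=-617/344, d=(M2−M1)/(6·2)=1537/2064, b=Δ1−h1·(2M1+M2)/6=-115/129
seg 2: a=2, c=M2/2=115/43, d=(M3−M2)/(6·1)=-797/516, b=Δ2−h2·(2M2+M3)/6=449/516
seg 3: a=4, c=M3/2=-337/172, d=(M4−M3)/(6·3)=337/1548, b=Δ3−h3·(2M3+M4)/6=409/258
t_q=17/4 → seg 2, τ=1/4; S=2+449/516·τ+115/43·τ²+-797/516·τ³=25985/11008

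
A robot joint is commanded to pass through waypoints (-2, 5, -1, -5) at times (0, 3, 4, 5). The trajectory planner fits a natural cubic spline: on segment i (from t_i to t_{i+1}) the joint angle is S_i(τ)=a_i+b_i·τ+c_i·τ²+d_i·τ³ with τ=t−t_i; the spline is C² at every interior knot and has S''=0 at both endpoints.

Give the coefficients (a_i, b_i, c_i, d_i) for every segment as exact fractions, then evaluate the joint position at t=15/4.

  seg 0: a=-2 b=535/93 c=0 d=-106/279
  seg 1: a=5 b=-419/93 c=-106/31 d=179/93
  seg 2: a=-1 b=-518/93 c=73/31 d=-73/93
S(15/4) = 1011/1984

Δ: Δ0=7/3, Δ1=-6, Δ2=-4
row 1: diag=8, rhs=-50; c'=1/8, d'=-25/4
row 2: denom=4−1·1/8=31/8; d'=(12−1·-25/4)/(31/8)=146/31
back: M2=146/31
back: M1=-25/4−1/8·146/31=-212/31
M: M0=0, M1=-212/31, M2=146/31, M3=0
seg 0: a=-2, c=M0/2=0, d=(M1−M0)/(6·3)=-106/279, b=Δ0−h0·(2M0+M1)/6=535/93
seg 1: a=5, c=M1/2=-106/31, d=(M2−M1)/(6·1)=179/93, b=Δ1−h1·(2M1+M2)/6=-419/93
seg 2: a=-1, c=M2/2=73/31, d=(M3−M2)/(6·1)=-73/93, b=Δ2−h2·(2M2+M3)/6=-518/93
t_q=15/4 → seg 1, τ=3/4; S=5+-419/93·τ+-106/31·τ²+179/93·τ³=1011/1984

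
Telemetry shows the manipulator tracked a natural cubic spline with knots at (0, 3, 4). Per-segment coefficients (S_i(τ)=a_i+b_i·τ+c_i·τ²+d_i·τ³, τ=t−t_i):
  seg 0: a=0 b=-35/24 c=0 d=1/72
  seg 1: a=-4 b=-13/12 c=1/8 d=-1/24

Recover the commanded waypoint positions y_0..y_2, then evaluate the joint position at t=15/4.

y_0 = S_0(0) = a_0 = 0
y_1 = S_1(0) = a_1 = -4
y_2 = S_1(1) = -5
t_q=15/4 is in segment 1 (τ=3/4); S_1(τ)=-2437/512

y_0=0 y_1=-4 y_2=-5
S(15/4) = -2437/512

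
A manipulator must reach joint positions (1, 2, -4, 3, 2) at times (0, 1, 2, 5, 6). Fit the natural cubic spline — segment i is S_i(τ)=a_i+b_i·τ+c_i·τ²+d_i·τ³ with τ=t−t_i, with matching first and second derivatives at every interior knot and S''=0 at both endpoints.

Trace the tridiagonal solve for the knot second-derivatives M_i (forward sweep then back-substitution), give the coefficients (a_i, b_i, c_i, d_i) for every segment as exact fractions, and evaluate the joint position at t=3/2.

  seg 0: a=1 b=2021/636 c=0 d=-1385/636
  seg 1: a=2 b=-1067/318 c=-1385/212 d=2473/636
  seg 2: a=-4 b=-3025/636 c=272/53 d=-587/636
  seg 3: a=3 b=355/318 c=-673/212 d=673/636
S(3/2) = -1399/1696

Δ: Δ0=1, Δ1=-6, Δ2=7/3, Δ3=-1
row 1: diag=4, rhs=-42; c'=1/4, d'=-21/2
row 2: denom=8−1·1/4=31/4; d'=(50−1·-21/2)/(31/4)=242/31
row 3: denom=8−3·12/31=212/31; d'=(-20−3·242/31)/(212/31)=-673/106
back: M3=-673/106
back: M2=242/31−12/31·-673/106=544/53
back: M1=-21/2−1/4·544/53=-1385/106
M: M0=0, M1=-1385/106, M2=544/53, M3=-673/106, M4=0
seg 0: a=1, c=M0/2=0, d=(M1−M0)/(6·1)=-1385/636, b=Δ0−h0·(2M0+M1)/6=2021/636
seg 1: a=2, c=M1/2=-1385/212, d=(M2−M1)/(6·1)=2473/636, b=Δ1−h1·(2M1+M2)/6=-1067/318
seg 2: a=-4, c=M2/2=272/53, d=(M3−M2)/(6·3)=-587/636, b=Δ2−h2·(2M2+M3)/6=-3025/636
seg 3: a=3, c=M3/2=-673/212, d=(M4−M3)/(6·1)=673/636, b=Δ3−h3·(2M3+M4)/6=355/318
t_q=3/2 → seg 1, τ=1/2; S=2+-1067/318·τ+-1385/212·τ²+2473/636·τ³=-1399/1696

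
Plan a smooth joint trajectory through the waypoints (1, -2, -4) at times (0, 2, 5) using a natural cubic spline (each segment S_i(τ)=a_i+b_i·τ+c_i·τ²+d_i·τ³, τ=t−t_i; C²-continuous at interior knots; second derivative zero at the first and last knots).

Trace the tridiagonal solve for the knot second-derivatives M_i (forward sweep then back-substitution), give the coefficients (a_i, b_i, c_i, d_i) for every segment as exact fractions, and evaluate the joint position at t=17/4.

  seg 0: a=1 b=-5/3 c=0 d=1/24
  seg 1: a=-2 b=-7/6 c=1/4 d=-1/36
S(17/4) = -941/256

Δ: Δ0=-3/2, Δ1=-2/3
row 1: diag=10, rhs=5; c'=3/10, d'=1/2
back: M1=1/2
M: M0=0, M1=1/2, M2=0
seg 0: a=1, c=M0/2=0, d=(M1−M0)/(6·2)=1/24, b=Δ0−h0·(2M0+M1)/6=-5/3
seg 1: a=-2, c=M1/2=1/4, d=(M2−M1)/(6·3)=-1/36, b=Δ1−h1·(2M1+M2)/6=-7/6
t_q=17/4 → seg 1, τ=9/4; S=-2+-7/6·τ+1/4·τ²+-1/36·τ³=-941/256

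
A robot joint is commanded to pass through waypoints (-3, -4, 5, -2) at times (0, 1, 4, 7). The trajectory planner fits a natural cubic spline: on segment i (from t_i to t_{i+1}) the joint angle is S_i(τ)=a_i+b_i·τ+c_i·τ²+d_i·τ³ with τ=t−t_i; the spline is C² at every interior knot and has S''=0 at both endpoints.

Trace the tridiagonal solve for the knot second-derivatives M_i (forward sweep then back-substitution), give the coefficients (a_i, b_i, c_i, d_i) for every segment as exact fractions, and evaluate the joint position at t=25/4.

Δ: Δ0=-1, Δ1=3, Δ2=-7/3
row 1: diag=8, rhs=24; c'=3/8, d'=3
row 2: denom=12−3·3/8=87/8; d'=(-32−3·3)/(87/8)=-328/87
back: M2=-328/87
back: M1=3−3/8·-328/87=128/29
M: M0=0, M1=128/29, M2=-328/87, M3=0
seg 0: a=-3, c=M0/2=0, d=(M1−M0)/(6·1)=64/87, b=Δ0−h0·(2M0+M1)/6=-151/87
seg 1: a=-4, c=M1/2=64/29, d=(M2−M1)/(6·3)=-356/783, b=Δ1−h1·(2M1+M2)/6=41/87
seg 2: a=5, c=M2/2=-164/87, d=(M3−M2)/(6·3)=164/783, b=Δ2−h2·(2M2+M3)/6=125/87
t_q=25/4 → seg 2, τ=9/4; S=5+125/87·τ+-164/87·τ²+164/783·τ³=499/464

  seg 0: a=-3 b=-151/87 c=0 d=64/87
  seg 1: a=-4 b=41/87 c=64/29 d=-356/783
  seg 2: a=5 b=125/87 c=-164/87 d=164/783
S(25/4) = 499/464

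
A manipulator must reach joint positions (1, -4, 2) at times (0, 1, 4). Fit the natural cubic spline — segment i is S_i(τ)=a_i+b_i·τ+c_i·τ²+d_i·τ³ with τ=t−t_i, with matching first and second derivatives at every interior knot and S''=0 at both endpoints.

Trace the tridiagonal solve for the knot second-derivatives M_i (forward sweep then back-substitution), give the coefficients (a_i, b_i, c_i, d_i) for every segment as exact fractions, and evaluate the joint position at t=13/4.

Δ: Δ0=-5, Δ1=2
row 1: diag=8, rhs=42; c'=3/8, d'=21/4
back: M1=21/4
M: M0=0, M1=21/4, M2=0
seg 0: a=1, c=M0/2=0, d=(M1−M0)/(6·1)=7/8, b=Δ0−h0·(2M0+M1)/6=-47/8
seg 1: a=-4, c=M1/2=21/8, d=(M2−M1)/(6·3)=-7/24, b=Δ1−h1·(2M1+M2)/6=-13/4
t_q=13/4 → seg 1, τ=9/4; S=-4+-13/4·τ+21/8·τ²+-7/24·τ³=-689/512

  seg 0: a=1 b=-47/8 c=0 d=7/8
  seg 1: a=-4 b=-13/4 c=21/8 d=-7/24
S(13/4) = -689/512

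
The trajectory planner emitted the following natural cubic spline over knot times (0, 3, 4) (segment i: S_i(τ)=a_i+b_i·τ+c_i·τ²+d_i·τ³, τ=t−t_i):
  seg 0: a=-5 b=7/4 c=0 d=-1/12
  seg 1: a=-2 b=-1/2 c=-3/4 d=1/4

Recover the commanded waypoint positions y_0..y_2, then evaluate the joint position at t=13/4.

y_0 = S_0(0) = a_0 = -5
y_1 = S_1(0) = a_1 = -2
y_2 = S_1(1) = -3
t_q=13/4 is in segment 1 (τ=1/4); S_1(τ)=-555/256

y_0=-5 y_1=-2 y_2=-3
S(13/4) = -555/256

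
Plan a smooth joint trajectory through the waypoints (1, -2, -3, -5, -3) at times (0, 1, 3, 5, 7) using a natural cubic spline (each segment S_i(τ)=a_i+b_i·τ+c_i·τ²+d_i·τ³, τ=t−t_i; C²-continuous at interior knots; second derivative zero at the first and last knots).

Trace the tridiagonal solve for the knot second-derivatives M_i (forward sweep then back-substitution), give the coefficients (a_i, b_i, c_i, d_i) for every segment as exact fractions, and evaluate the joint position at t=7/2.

Δ: Δ0=-3, Δ1=-1/2, Δ2=-1, Δ3=1
row 1: diag=6, rhs=15; c'=1/3, d'=5/2
row 2: denom=8−2·1/3=22/3; d'=(-3−2·5/2)/(22/3)=-12/11
row 3: denom=8−2·3/11=82/11; d'=(12−2·-12/11)/(82/11)=78/41
back: M3=78/41
back: M2=-12/11−3/11·78/41=-66/41
back: M1=5/2−1/3·-66/41=249/82
M: M0=0, M1=249/82, M2=-66/41, M3=78/41, M4=0
seg 0: a=1, c=M0/2=0, d=(M1−M0)/(6·1)=83/164, b=Δ0−h0·(2M0+M1)/6=-575/164
seg 1: a=-2, c=M1/2=249/164, d=(M2−M1)/(6·2)=-127/328, b=Δ1−h1·(2M1+M2)/6=-163/82
seg 2: a=-3, c=M2/2=-33/41, d=(M3−M2)/(6·2)=12/41, b=Δ2−h2·(2M2+M3)/6=-23/41
seg 3: a=-5, c=M3/2=39/41, d=(M4−M3)/(6·2)=-13/82, b=Δ3−h3·(2M3+M4)/6=-11/41
t_q=7/2 → seg 2, τ=1/2; S=-3+-23/41·τ+-33/41·τ²+12/41·τ³=-565/164

  seg 0: a=1 b=-575/164 c=0 d=83/164
  seg 1: a=-2 b=-163/82 c=249/164 d=-127/328
  seg 2: a=-3 b=-23/41 c=-33/41 d=12/41
  seg 3: a=-5 b=-11/41 c=39/41 d=-13/82
S(7/2) = -565/164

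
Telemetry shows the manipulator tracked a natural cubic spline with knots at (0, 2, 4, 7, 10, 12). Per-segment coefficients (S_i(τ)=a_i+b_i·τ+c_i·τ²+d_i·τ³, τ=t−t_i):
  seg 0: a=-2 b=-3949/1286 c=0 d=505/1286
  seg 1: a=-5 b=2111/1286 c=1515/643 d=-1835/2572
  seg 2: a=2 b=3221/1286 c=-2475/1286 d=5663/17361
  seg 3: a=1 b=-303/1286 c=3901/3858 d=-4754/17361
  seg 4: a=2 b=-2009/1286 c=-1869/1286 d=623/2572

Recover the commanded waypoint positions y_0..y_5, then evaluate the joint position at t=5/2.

y_0=-2 y_1=-5 y_2=2 y_3=1 y_4=2 y_5=-5
S(5/2) = -75707/20576

y_0 = S_0(0) = a_0 = -2
y_1 = S_1(0) = a_1 = -5
y_2 = S_2(0) = a_2 = 2
y_3 = S_3(0) = a_3 = 1
y_4 = S_4(0) = a_4 = 2
y_5 = S_4(2) = -5
t_q=5/2 is in segment 1 (τ=1/2); S_1(τ)=-75707/20576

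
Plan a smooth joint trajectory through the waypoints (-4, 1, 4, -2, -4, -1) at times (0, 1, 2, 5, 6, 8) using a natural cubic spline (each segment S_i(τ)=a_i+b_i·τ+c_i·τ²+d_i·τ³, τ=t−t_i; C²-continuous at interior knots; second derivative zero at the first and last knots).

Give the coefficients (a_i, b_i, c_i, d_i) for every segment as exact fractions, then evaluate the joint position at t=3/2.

  seg 0: a=-4 b=13249/2482 c=0 d=-839/2482
  seg 1: a=1 b=5366/1241 c=-2517/2482 d=-769/2482
  seg 2: a=4 b=3391/2482 c=-2412/1241 d=2039/7446
  seg 3: a=-2 b=-3601/1241 c=1293/2482 d=945/2482
  seg 4: a=-4 b=-1781/2482 c=2064/1241 d=-344/1241
S(3/2) = 56981/19856

Δ: Δ0=5, Δ1=3, Δ2=-2, Δ3=-2, Δ4=3/2
row 1: diag=4, rhs=-12; c'=1/4, d'=-3
row 2: denom=8−1·1/4=31/4; d'=(-30−1·-3)/(31/4)=-108/31
row 3: denom=8−3·12/31=212/31; d'=(0−3·-108/31)/(212/31)=81/53
row 4: denom=6−1·31/212=1241/212; d'=(21−1·81/53)/(1241/212)=4128/1241
back: M4=4128/1241
back: M3=81/53−31/212·4128/1241=1293/1241
back: M2=-108/31−12/31·1293/1241=-4824/1241
back: M1=-3−1/4·-4824/1241=-2517/1241
M: M0=0, M1=-2517/1241, M2=-4824/1241, M3=1293/1241, M4=4128/1241, M5=0
seg 0: a=-4, c=M0/2=0, d=(M1−M0)/(6·1)=-839/2482, b=Δ0−h0·(2M0+M1)/6=13249/2482
seg 1: a=1, c=M1/2=-2517/2482, d=(M2−M1)/(6·1)=-769/2482, b=Δ1−h1·(2M1+M2)/6=5366/1241
seg 2: a=4, c=M2/2=-2412/1241, d=(M3−M2)/(6·3)=2039/7446, b=Δ2−h2·(2M2+M3)/6=3391/2482
seg 3: a=-2, c=M3/2=1293/2482, d=(M4−M3)/(6·1)=945/2482, b=Δ3−h3·(2M3+M4)/6=-3601/1241
seg 4: a=-4, c=M4/2=2064/1241, d=(M5−M4)/(6·2)=-344/1241, b=Δ4−h4·(2M4+M5)/6=-1781/2482
t_q=3/2 → seg 1, τ=1/2; S=1+5366/1241·τ+-2517/2482·τ²+-769/2482·τ³=56981/19856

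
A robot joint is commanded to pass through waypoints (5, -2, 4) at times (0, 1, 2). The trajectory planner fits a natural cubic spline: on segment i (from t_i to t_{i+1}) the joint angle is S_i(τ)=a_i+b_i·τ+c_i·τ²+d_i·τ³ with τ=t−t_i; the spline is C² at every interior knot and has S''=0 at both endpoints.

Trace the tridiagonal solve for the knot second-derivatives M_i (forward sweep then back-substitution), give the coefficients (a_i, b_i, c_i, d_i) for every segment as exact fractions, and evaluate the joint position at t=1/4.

Δ: Δ0=-7, Δ1=6
row 1: diag=4, rhs=78; c'=1/4, d'=39/2
back: M1=39/2
M: M0=0, M1=39/2, M2=0
seg 0: a=5, c=M0/2=0, d=(M1−M0)/(6·1)=13/4, b=Δ0−h0·(2M0+M1)/6=-41/4
seg 1: a=-2, c=M1/2=39/4, d=(M2−M1)/(6·1)=-13/4, b=Δ1−h1·(2M1+M2)/6=-1/2
t_q=1/4 → seg 0, τ=1/4; S=5+-41/4·τ+0·τ²+13/4·τ³=637/256

  seg 0: a=5 b=-41/4 c=0 d=13/4
  seg 1: a=-2 b=-1/2 c=39/4 d=-13/4
S(1/4) = 637/256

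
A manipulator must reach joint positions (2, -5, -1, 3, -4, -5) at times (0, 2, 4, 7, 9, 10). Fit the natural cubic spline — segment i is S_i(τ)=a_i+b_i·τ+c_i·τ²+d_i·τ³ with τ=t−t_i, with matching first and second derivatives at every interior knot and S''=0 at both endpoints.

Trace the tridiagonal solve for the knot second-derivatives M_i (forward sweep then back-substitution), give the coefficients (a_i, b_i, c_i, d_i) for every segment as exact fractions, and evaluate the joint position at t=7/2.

Δ: Δ0=-7/2, Δ1=2, Δ2=4/3, Δ3=-7/2, Δ4=-1
row 1: diag=8, rhs=33; c'=1/4, d'=33/8
row 2: denom=10−2·1/4=19/2; d'=(-4−2·33/8)/(19/2)=-49/38
row 3: denom=10−3·6/19=172/19; d'=(-29−3·-49/38)/(172/19)=-955/344
row 4: denom=6−2·19/86=239/43; d'=(15−2·-955/344)/(239/43)=3535/956
back: M4=3535/956
back: M3=-955/344−19/86·3535/956=-3435/956
back: M2=-49/38−6/19·-3435/956=-37/239
back: M1=33/8−1/4·-37/239=7961/1912
M: M0=0, M1=7961/1912, M2=-37/239, M3=-3435/956, M4=3535/956, M5=0
seg 0: a=2, c=M0/2=0, d=(M1−M0)/(6·2)=7961/22944, b=Δ0−h0·(2M0+M1)/6=-28037/5736
seg 1: a=-5, c=M1/2=7961/3824, d=(M2−M1)/(6·2)=-8257/22944, b=Δ1−h1·(2M1+M2)/6=-2077/2868
seg 2: a=-1, c=M2/2=-37/478, d=(M3−M2)/(6·3)=-3287/17208, b=Δ2−h2·(2M2+M3)/6=18841/5736
seg 3: a=3, c=M3/2=-3435/1912, d=(M4−M3)/(6·2)=3485/5736, b=Δ3−h3·(2M3+M4)/6=-6703/2868
seg 4: a=-4, c=M4/2=3535/1912, d=(M5−M4)/(6·1)=-3535/5736, b=Δ4−h4·(2M4+M5)/6=-6403/2868
t_q=7/2 → seg 1, τ=3/2; S=-5+-2077/2868·τ+7961/3824·τ²+-8257/22944·τ³=-160101/61184

  seg 0: a=2 b=-28037/5736 c=0 d=7961/22944
  seg 1: a=-5 b=-2077/2868 c=7961/3824 d=-8257/22944
  seg 2: a=-1 b=18841/5736 c=-37/478 d=-3287/17208
  seg 3: a=3 b=-6703/2868 c=-3435/1912 d=3485/5736
  seg 4: a=-4 b=-6403/2868 c=3535/1912 d=-3535/5736
S(7/2) = -160101/61184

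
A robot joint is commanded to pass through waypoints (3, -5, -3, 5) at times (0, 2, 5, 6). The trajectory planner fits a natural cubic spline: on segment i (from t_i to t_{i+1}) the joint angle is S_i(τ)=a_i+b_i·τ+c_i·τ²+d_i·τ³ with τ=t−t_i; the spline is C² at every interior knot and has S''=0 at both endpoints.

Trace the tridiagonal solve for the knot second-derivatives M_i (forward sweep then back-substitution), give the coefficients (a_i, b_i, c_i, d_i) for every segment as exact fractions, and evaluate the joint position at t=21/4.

  seg 0: a=3 b=-944/213 c=0 d=23/213
  seg 1: a=-5 b=-668/213 c=46/71 d=44/213
  seg 2: a=-3 b=1348/213 c=178/71 d=-178/213
S(21/4) = -2895/2272

Δ: Δ0=-4, Δ1=2/3, Δ2=8
row 1: diag=10, rhs=28; c'=3/10, d'=14/5
row 2: denom=8−3·3/10=71/10; d'=(44−3·14/5)/(71/10)=356/71
back: M2=356/71
back: M1=14/5−3/10·356/71=92/71
M: M0=0, M1=92/71, M2=356/71, M3=0
seg 0: a=3, c=M0/2=0, d=(M1−M0)/(6·2)=23/213, b=Δ0−h0·(2M0+M1)/6=-944/213
seg 1: a=-5, c=M1/2=46/71, d=(M2−M1)/(6·3)=44/213, b=Δ1−h1·(2M1+M2)/6=-668/213
seg 2: a=-3, c=M2/2=178/71, d=(M3−M2)/(6·1)=-178/213, b=Δ2−h2·(2M2+M3)/6=1348/213
t_q=21/4 → seg 2, τ=1/4; S=-3+1348/213·τ+178/71·τ²+-178/213·τ³=-2895/2272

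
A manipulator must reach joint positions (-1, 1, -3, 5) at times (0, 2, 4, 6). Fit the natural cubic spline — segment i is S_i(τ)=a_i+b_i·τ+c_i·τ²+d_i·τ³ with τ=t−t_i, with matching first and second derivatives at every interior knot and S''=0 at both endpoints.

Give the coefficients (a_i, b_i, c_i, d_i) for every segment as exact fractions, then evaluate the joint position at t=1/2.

  seg 0: a=-1 b=11/5 c=0 d=-3/10
  seg 1: a=1 b=-7/5 c=-9/5 d=3/4
  seg 2: a=-3 b=2/5 c=27/10 d=-9/20
S(1/2) = 1/16

Δ: Δ0=1, Δ1=-2, Δ2=4
row 1: diag=8, rhs=-18; c'=1/4, d'=-9/4
row 2: denom=8−2·1/4=15/2; d'=(36−2·-9/4)/(15/2)=27/5
back: M2=27/5
back: M1=-9/4−1/4·27/5=-18/5
M: M0=0, M1=-18/5, M2=27/5, M3=0
seg 0: a=-1, c=M0/2=0, d=(M1−M0)/(6·2)=-3/10, b=Δ0−h0·(2M0+M1)/6=11/5
seg 1: a=1, c=M1/2=-9/5, d=(M2−M1)/(6·2)=3/4, b=Δ1−h1·(2M1+M2)/6=-7/5
seg 2: a=-3, c=M2/2=27/10, d=(M3−M2)/(6·2)=-9/20, b=Δ2−h2·(2M2+M3)/6=2/5
t_q=1/2 → seg 0, τ=1/2; S=-1+11/5·τ+0·τ²+-3/10·τ³=1/16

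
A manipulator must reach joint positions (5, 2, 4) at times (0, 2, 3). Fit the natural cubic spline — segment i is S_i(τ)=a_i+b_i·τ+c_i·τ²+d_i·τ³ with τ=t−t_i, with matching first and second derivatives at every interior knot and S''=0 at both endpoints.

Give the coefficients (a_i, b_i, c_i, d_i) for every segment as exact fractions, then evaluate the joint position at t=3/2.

  seg 0: a=5 b=-8/3 c=0 d=7/24
  seg 1: a=2 b=5/6 c=7/4 d=-7/12
S(3/2) = 127/64

Δ: Δ0=-3/2, Δ1=2
row 1: diag=6, rhs=21; c'=1/6, d'=7/2
back: M1=7/2
M: M0=0, M1=7/2, M2=0
seg 0: a=5, c=M0/2=0, d=(M1−M0)/(6·2)=7/24, b=Δ0−h0·(2M0+M1)/6=-8/3
seg 1: a=2, c=M1/2=7/4, d=(M2−M1)/(6·1)=-7/12, b=Δ1−h1·(2M1+M2)/6=5/6
t_q=3/2 → seg 0, τ=3/2; S=5+-8/3·τ+0·τ²+7/24·τ³=127/64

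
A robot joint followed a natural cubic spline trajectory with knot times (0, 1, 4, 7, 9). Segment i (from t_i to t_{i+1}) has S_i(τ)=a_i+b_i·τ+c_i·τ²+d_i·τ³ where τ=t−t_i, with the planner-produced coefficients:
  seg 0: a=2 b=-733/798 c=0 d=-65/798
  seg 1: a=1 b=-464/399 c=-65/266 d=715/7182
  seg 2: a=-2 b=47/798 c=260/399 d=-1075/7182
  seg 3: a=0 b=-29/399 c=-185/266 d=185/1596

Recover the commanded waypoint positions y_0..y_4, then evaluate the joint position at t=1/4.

y_0=2 y_1=1 y_2=-2 y_3=0 y_4=-2
S(1/4) = 30117/17024

y_0 = S_0(0) = a_0 = 2
y_1 = S_1(0) = a_1 = 1
y_2 = S_2(0) = a_2 = -2
y_3 = S_3(0) = a_3 = 0
y_4 = S_3(2) = -2
t_q=1/4 is in segment 0 (τ=1/4); S_0(τ)=30117/17024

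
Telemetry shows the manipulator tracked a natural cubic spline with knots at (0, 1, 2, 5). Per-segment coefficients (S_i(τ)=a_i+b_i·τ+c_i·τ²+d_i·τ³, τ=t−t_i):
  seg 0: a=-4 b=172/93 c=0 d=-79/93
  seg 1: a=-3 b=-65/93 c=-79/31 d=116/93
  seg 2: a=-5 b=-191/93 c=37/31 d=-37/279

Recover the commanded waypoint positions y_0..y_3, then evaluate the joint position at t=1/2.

y_0=-4 y_1=-3 y_2=-5 y_3=-4
S(1/2) = -789/248

y_0 = S_0(0) = a_0 = -4
y_1 = S_1(0) = a_1 = -3
y_2 = S_2(0) = a_2 = -5
y_3 = S_2(3) = -4
t_q=1/2 is in segment 0 (τ=1/2); S_0(τ)=-789/248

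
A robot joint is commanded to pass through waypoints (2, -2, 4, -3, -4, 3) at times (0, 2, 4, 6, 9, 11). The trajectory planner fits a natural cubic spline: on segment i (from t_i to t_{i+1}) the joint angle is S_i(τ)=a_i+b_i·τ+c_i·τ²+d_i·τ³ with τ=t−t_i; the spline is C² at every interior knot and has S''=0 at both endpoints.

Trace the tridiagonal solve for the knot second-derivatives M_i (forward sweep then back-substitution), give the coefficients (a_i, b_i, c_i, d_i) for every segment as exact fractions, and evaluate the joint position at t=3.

  seg 0: a=2 b=-29531/7710 c=0 d=14111/30840
  seg 1: a=-2 b=6401/3855 c=14111/5140 d=-6401/6168
  seg 2: a=4 b=1453/7710 c=-8947/2570 d=6311/7710
  seg 3: a=-3 b=-30179/7710 c=735/514 d=-911/11565
  seg 4: a=-4 b=19573/7710 c=1853/2570 d=-1853/15420
S(3) = 14063/10280

Δ: Δ0=-2, Δ1=3, Δ2=-7/2, Δ3=-1/3, Δ4=7/2
row 1: diag=8, rhs=30; c'=1/4, d'=15/4
row 2: denom=8−2·1/4=15/2; d'=(-39−2·15/4)/(15/2)=-31/5
row 3: denom=10−2·4/15=142/15; d'=(19−2·-31/5)/(142/15)=471/142
row 4: denom=10−3·45/142=1285/142; d'=(23−3·471/142)/(1285/142)=1853/1285
back: M4=1853/1285
back: M3=471/142−45/142·1853/1285=735/257
back: M2=-31/5−4/15·735/257=-8947/1285
back: M1=15/4−1/4·-8947/1285=14111/2570
M: M0=0, M1=14111/2570, M2=-8947/1285, M3=735/257, M4=1853/1285, M5=0
seg 0: a=2, c=M0/2=0, d=(M1−M0)/(6·2)=14111/30840, b=Δ0−h0·(2M0+M1)/6=-29531/7710
seg 1: a=-2, c=M1/2=14111/5140, d=(M2−M1)/(6·2)=-6401/6168, b=Δ1−h1·(2M1+M2)/6=6401/3855
seg 2: a=4, c=M2/2=-8947/2570, d=(M3−M2)/(6·2)=6311/7710, b=Δ2−h2·(2M2+M3)/6=1453/7710
seg 3: a=-3, c=M3/2=735/514, d=(M4−M3)/(6·3)=-911/11565, b=Δ3−h3·(2M3+M4)/6=-30179/7710
seg 4: a=-4, c=M4/2=1853/2570, d=(M5−M4)/(6·2)=-1853/15420, b=Δ4−h4·(2M4+M5)/6=19573/7710
t_q=3 → seg 1, τ=1; S=-2+6401/3855·τ+14111/5140·τ²+-6401/6168·τ³=14063/10280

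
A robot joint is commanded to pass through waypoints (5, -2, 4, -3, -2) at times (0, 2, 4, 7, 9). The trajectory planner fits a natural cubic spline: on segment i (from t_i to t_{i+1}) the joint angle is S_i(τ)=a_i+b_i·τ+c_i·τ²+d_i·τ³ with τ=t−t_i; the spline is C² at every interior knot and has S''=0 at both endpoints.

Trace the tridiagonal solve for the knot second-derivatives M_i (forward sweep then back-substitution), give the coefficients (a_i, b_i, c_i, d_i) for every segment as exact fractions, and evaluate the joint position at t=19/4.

  seg 0: a=5 b=-11515/2064 c=0 d=4291/8256
  seg 1: a=-2 b=679/1032 c=4291/1376 d=-8039/8256
  seg 2: a=4 b=2987/2064 c=-937/344 d=1007/2064
  seg 3: a=-3 b=-889/516 c=1147/688 d=-1147/4128
S(19/4) = 165519/44032

Δ: Δ0=-7/2, Δ1=3, Δ2=-7/3, Δ3=1/2
row 1: diag=8, rhs=39; c'=1/4, d'=39/8
row 2: denom=10−2·1/4=19/2; d'=(-32−2·39/8)/(19/2)=-167/38
row 3: denom=10−3·6/19=172/19; d'=(17−3·-167/38)/(172/19)=1147/344
back: M3=1147/344
back: M2=-167/38−6/19·1147/344=-937/172
back: M1=39/8−1/4·-937/172=4291/688
M: M0=0, M1=4291/688, M2=-937/172, M3=1147/344, M4=0
seg 0: a=5, c=M0/2=0, d=(M1−M0)/(6·2)=4291/8256, b=Δ0−h0·(2M0+M1)/6=-11515/2064
seg 1: a=-2, c=M1/2=4291/1376, d=(M2−M1)/(6·2)=-8039/8256, b=Δ1−h1·(2M1+M2)/6=679/1032
seg 2: a=4, c=M2/2=-937/344, d=(M3−M2)/(6·3)=1007/2064, b=Δ2−h2·(2M2+M3)/6=2987/2064
seg 3: a=-3, c=M3/2=1147/688, d=(M4−M3)/(6·2)=-1147/4128, b=Δ3−h3·(2M3+M4)/6=-889/516
t_q=19/4 → seg 2, τ=3/4; S=4+2987/2064·τ+-937/344·τ²+1007/2064·τ³=165519/44032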